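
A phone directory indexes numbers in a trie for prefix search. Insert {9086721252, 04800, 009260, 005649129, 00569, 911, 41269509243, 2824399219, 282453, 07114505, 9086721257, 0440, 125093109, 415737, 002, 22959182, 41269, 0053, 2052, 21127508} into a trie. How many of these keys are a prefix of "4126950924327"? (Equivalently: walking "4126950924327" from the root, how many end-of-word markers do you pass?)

Traverse "4126950924327" character by character; count nodes along the way that are marked as word ends.
Prefixes of the query that are stored words: "41269", "41269509243"
Count: 2

2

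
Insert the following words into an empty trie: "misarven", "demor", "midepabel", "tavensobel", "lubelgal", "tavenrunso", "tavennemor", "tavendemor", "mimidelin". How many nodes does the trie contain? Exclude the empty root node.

60

Count nodes per top-level branch (shared prefixes stored once):
  'd'-branch (demor): 5 nodes
  'l'-branch (lubelgal): 8 nodes
  'm'-branch (midepabel, mimidelin, misarven): 22 nodes
  't'-branch (tavendemor, tavennemor, tavenrunso, tavensobel): 25 nodes
Sum: 60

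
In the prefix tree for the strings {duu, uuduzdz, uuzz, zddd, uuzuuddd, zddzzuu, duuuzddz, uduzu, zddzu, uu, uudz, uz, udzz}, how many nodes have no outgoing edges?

11

Leaves are exactly the stored words that no other stored word extends.
Those words: "duuuzddz", "uduzu", "udzz", "uuduzdz", "uudz", "uuzuuddd", "uuzz", "uz", "zddd", "zddzu", "zddzzuu"
Leaf count: 11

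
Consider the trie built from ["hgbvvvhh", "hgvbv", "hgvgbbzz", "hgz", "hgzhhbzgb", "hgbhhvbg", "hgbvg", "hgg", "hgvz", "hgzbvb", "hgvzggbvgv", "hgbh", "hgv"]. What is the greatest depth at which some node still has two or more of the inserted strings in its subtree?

4

Look for the deepest trie node that still has at least two words in its subtree.
e.g. "hgbh" and "hgbhhvbg" share the prefix "hgbh" of length 4; no pair shares a longer one.
Longest shared-prefix length: 4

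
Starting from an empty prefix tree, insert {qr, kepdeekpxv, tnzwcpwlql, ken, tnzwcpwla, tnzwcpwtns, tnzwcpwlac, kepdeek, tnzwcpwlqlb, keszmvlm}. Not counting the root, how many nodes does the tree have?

35

For each word, the new-node count is its length minus the longest prefix already in the trie:
  "qr" → 2 new (q, r)
  "kepdeekpxv" → 10 new (k, e, p, d, e, e, k, p, x, v)
  "tnzwcpwlql" → 10 new (t, n, z, w, c, p, w, l, q, l)
  "ken" → prefix "ke" already present; 1 new (n)
  "tnzwcpwla" → prefix "tnzwcpwl" already present; 1 new (a)
  "tnzwcpwtns" → prefix "tnzwcpw" already present; 3 new (t, n, s)
  "tnzwcpwlac" → prefix "tnzwcpwla" already present; 1 new (c)
  "kepdeek" → prefix "kepdeek" already present; 0 new (none)
  "tnzwcpwlqlb" → prefix "tnzwcpwlql" already present; 1 new (b)
  "keszmvlm" → prefix "ke" already present; 6 new (s, z, m, v, l, m)
Total nodes = 2 + 10 + 10 + 1 + 1 + 3 + 1 + 0 + 1 + 6 = 35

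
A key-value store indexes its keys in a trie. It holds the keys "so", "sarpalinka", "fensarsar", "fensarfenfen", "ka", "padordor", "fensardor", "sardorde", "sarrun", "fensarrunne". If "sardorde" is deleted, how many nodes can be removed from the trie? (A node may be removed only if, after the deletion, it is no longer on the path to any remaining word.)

5

Walk "sardorde" from the leaf back toward the root, removing each node that no remaining word uses.
The suffix "dorde" (5 nodes) is used only by "sardorde"; the node for "sar" still has the child "p", so pruning stops there.
Nodes removed: 5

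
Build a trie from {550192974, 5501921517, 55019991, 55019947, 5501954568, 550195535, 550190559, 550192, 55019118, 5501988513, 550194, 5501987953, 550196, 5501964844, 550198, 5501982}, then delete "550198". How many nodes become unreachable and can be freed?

0

After clearing the end-marker at "550198", prune upward until reaching a node still needed by another word.
Every node on "550198" is still needed (e.g. by "5501988513"), so nothing is freed.
Nodes removed: 0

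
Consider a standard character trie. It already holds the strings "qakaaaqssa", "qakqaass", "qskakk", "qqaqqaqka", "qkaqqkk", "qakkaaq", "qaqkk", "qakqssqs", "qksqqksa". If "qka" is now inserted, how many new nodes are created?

0

"qka" is already a full path in the trie; only an end-marker is added.
No new nodes are needed: 0.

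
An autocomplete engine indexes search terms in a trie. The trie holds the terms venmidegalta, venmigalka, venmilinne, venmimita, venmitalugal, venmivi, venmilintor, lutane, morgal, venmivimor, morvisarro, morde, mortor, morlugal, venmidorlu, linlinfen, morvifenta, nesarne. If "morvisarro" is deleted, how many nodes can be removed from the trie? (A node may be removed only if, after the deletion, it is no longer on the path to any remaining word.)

After clearing the end-marker at "morvisarro", prune upward until reaching a node still needed by another word.
The suffix "sarro" (5 nodes) is used only by "morvisarro"; the node for "morvi" still has the child "f", so pruning stops there.
Nodes removed: 5

5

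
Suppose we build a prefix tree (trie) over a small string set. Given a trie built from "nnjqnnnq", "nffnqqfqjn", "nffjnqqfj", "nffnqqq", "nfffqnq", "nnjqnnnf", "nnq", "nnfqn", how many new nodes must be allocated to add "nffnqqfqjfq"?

2

Walking "nffnqqfqjfq" from the root, the first 9 characters ("nffnqqfqj") follow existing edges; "f" is the first miss.
Each of the 2 remaining characters creates one node.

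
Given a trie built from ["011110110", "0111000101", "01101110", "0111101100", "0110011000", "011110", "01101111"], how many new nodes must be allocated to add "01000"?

3

The longest prefix of "01000" already in the trie is "01" (length 2).
Each of the 3 remaining characters creates one node.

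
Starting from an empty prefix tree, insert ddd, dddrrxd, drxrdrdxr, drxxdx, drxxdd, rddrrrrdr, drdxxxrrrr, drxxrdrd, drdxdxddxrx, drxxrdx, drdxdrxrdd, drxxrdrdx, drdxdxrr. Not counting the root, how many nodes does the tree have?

Insert word by word; a character creates a node only if that edge doesn't already exist:
  "ddd" → 3 new (d, d, d)
  "dddrrxd" → prefix "ddd" already present; 4 new (r, r, x, d)
  "drxrdrdxr" → prefix "d" already present; 8 new (r, x, r, d, r, d, x, r)
  "drxxdx" → prefix "drx" already present; 3 new (x, d, x)
  "drxxdd" → prefix "drxxd" already present; 1 new (d)
  "rddrrrrdr" → 9 new (r, d, d, r, r, r, r, d, r)
  "drdxxxrrrr" → prefix "dr" already present; 8 new (d, x, x, x, r, r, r, r)
  "drxxrdrd" → prefix "drxx" already present; 4 new (r, d, r, d)
  "drdxdxddxrx" → prefix "drdx" already present; 7 new (d, x, d, d, x, r, x)
  "drxxrdx" → prefix "drxxrd" already present; 1 new (x)
  "drdxdrxrdd" → prefix "drdxd" already present; 5 new (r, x, r, d, d)
  "drxxrdrdx" → prefix "drxxrdrd" already present; 1 new (x)
  "drdxdxrr" → prefix "drdxdx" already present; 2 new (r, r)
Total nodes = 3 + 4 + 8 + 3 + 1 + 9 + 8 + 4 + 7 + 1 + 5 + 1 + 2 = 56

56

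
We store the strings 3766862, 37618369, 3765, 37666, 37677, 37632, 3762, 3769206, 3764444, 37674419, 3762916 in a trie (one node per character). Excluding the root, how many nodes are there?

Insert word by word; a character creates a node only if that edge doesn't already exist:
  "3766862" → 7 new (3, 7, 6, 6, 8, 6, 2)
  "37618369" → prefix "376" already present; 5 new (1, 8, 3, 6, 9)
  "3765" → prefix "376" already present; 1 new (5)
  "37666" → prefix "3766" already present; 1 new (6)
  "37677" → prefix "376" already present; 2 new (7, 7)
  "37632" → prefix "376" already present; 2 new (3, 2)
  "3762" → prefix "376" already present; 1 new (2)
  "3769206" → prefix "376" already present; 4 new (9, 2, 0, 6)
  "3764444" → prefix "376" already present; 4 new (4, 4, 4, 4)
  "37674419" → prefix "3767" already present; 4 new (4, 4, 1, 9)
  "3762916" → prefix "3762" already present; 3 new (9, 1, 6)
Total nodes = 7 + 5 + 1 + 1 + 2 + 2 + 1 + 4 + 4 + 4 + 3 = 34

34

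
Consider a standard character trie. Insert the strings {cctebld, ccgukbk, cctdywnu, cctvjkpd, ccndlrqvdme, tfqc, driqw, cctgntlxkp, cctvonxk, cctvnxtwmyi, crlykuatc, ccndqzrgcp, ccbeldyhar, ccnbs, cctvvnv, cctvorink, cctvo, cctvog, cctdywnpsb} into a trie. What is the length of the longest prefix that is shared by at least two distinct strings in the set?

7

Look for the deepest trie node that still has at least two words in its subtree.
"cctdywnpsb" and "cctdywnu" agree on "cctdywn" (7 characters) before diverging; nothing deeper is shared.
Longest shared-prefix length: 7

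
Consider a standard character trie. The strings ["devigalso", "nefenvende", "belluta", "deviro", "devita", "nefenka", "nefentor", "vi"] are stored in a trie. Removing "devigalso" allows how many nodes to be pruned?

Walk "devigalso" from the leaf back toward the root, removing each node that no remaining word uses.
The suffix "galso" (5 nodes) is used only by "devigalso"; the node for "devi" still has the child "r", so pruning stops there.
Nodes removed: 5

5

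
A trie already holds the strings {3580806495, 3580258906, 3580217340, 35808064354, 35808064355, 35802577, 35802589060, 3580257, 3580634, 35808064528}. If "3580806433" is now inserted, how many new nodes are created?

1

"358080643" is already a path in the trie; the remaining "3" must be added.
Each of the 1 remaining characters creates one node.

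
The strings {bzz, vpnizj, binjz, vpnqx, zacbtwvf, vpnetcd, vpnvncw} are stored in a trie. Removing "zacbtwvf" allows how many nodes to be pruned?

A node on "zacbtwvf"'s path can go only if nothing else ends at it or branches off below it.
No other word shares any prefix with "zacbtwvf", so all 8 of its nodes go.
Nodes removed: 8

8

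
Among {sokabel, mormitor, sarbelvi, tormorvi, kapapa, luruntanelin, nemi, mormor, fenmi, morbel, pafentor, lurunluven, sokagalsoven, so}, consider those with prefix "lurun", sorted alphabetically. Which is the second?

luruntanelin

Filter for "lurun…" and sort: "lurunluven", "luruntanelin"
The 2nd is luruntanelin.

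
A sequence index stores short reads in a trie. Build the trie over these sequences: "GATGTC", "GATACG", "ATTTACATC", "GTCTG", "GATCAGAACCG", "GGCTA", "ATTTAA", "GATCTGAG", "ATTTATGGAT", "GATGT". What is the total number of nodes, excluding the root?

For each word, the new-node count is its length minus the longest prefix already in the trie:
  "GATGTC" → 6 new (G, A, T, G, T, C)
  "GATACG" → prefix "GAT" already present; 3 new (A, C, G)
  "ATTTACATC" → 9 new (A, T, T, T, A, C, A, T, C)
  "GTCTG" → prefix "G" already present; 4 new (T, C, T, G)
  "GATCAGAACCG" → prefix "GAT" already present; 8 new (C, A, G, A, A, C, C, G)
  "GGCTA" → prefix "G" already present; 4 new (G, C, T, A)
  "ATTTAA" → prefix "ATTTA" already present; 1 new (A)
  "GATCTGAG" → prefix "GATC" already present; 4 new (T, G, A, G)
  "ATTTATGGAT" → prefix "ATTTA" already present; 5 new (T, G, G, A, T)
  "GATGT" → prefix "GATGT" already present; 0 new (none)
Total nodes = 6 + 3 + 9 + 4 + 8 + 4 + 1 + 4 + 5 + 0 = 44

44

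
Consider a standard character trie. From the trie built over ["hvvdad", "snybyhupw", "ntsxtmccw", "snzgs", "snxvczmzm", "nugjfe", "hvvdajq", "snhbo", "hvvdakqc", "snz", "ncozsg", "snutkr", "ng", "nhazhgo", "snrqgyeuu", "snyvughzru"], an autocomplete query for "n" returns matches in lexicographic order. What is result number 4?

DFS of the "n" subtree visits, in order: "ncozsg", "ng", "nhazhgo", "ntsxtmccw", "nugjfe"
The 4th is ntsxtmccw.

ntsxtmccw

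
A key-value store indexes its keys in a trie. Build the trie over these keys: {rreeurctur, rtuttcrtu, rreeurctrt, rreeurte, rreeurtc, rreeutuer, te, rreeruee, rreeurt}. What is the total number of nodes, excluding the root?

Trie structure (* marks end of a word):
(root)
├─ r
│  ├─ r
│  │  └─ e
│  │     └─ e
│  │        ├─ r
│  │        │  └─ u
│  │        │     └─ e
│  │        │        └─ e *
│  │        └─ u
│  │           ├─ r
│  │           │  ├─ c
│  │           │  │  └─ t
│  │           │  │     ├─ r
│  │           │  │     │  └─ t *
│  │           │  │     └─ u
│  │           │  │        └─ r *
│  │           │  └─ t *
│  │           │     ├─ c *
│  │           │     └─ e *
│  │           └─ t
│  │              └─ u
│  │                 └─ e
│  │                    └─ r *
│  └─ t
│     └─ u
│        └─ t
│           └─ t
│              └─ c
│                 └─ r
│                    └─ t
│                       └─ u *
└─ t
   └─ e *
Counting every labelled node above: 33.

33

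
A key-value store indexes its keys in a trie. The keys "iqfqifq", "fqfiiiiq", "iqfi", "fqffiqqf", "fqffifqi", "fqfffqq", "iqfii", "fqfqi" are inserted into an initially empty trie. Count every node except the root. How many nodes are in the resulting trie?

Count nodes per top-level branch (shared prefixes stored once):
  'f'-branch (fqfffqq, fqffifqi, fqffiqqf, fqfiiiiq, fqfqi): 21 nodes
  'i'-branch (iqfi, iqfii, iqfqifq): 9 nodes
Sum: 30

30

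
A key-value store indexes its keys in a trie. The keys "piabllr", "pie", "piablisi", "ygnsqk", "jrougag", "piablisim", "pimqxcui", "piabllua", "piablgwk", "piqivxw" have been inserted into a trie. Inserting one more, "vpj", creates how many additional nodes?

3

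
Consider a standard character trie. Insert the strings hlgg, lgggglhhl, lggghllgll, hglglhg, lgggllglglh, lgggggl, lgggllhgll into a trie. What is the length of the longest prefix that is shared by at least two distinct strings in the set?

6

Equivalently: take the maximum, over all pairs, of their longest common prefix length.
e.g. "lgggllglglh" and "lgggllhgll" share the prefix "lgggll" of length 6; no pair shares a longer one.
Longest shared-prefix length: 6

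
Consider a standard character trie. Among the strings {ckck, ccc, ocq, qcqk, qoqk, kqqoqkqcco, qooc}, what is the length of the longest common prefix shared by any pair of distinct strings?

2

Equivalently: take the maximum, over all pairs, of their longest common prefix length.
"qooc" and "qoqk" agree on "qo" (2 characters) before diverging; nothing deeper is shared.
Longest shared-prefix length: 2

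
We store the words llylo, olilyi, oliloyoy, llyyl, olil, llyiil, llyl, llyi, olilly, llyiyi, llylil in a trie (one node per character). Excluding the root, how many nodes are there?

26

For each word, the new-node count is its length minus the longest prefix already in the trie:
  "llylo" → 5 new (l, l, y, l, o)
  "olilyi" → 6 new (o, l, i, l, y, i)
  "oliloyoy" → prefix "olil" already present; 4 new (o, y, o, y)
  "llyyl" → prefix "lly" already present; 2 new (y, l)
  "olil" → prefix "olil" already present; 0 new (none)
  "llyiil" → prefix "lly" already present; 3 new (i, i, l)
  "llyl" → prefix "llyl" already present; 0 new (none)
  "llyi" → prefix "llyi" already present; 0 new (none)
  "olilly" → prefix "olil" already present; 2 new (l, y)
  "llyiyi" → prefix "llyi" already present; 2 new (y, i)
  "llylil" → prefix "llyl" already present; 2 new (i, l)
Total nodes = 5 + 6 + 4 + 2 + 0 + 3 + 0 + 0 + 2 + 2 + 2 = 26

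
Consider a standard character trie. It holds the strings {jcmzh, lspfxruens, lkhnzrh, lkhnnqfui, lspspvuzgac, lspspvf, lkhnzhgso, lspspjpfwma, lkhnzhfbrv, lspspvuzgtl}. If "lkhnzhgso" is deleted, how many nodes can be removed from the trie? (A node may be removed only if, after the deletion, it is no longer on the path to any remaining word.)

After clearing the end-marker at "lkhnzhgso", prune upward until reaching a node still needed by another word.
The suffix "gso" (3 nodes) is used only by "lkhnzhgso"; the node for "lkhnzh" still has the child "f", so pruning stops there.
Nodes removed: 3

3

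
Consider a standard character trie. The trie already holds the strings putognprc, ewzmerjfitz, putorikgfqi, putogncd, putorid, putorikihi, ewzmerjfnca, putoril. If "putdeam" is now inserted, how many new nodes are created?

"put" is already a path in the trie; the remaining "deam" must be added.
Each of the 4 remaining characters creates one node.

4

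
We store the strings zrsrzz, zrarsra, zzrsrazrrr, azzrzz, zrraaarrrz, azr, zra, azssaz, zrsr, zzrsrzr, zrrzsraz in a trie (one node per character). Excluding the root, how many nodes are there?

Trace insertions, counting only characters that open a new branch:
  "zrsrzz" → 6 new (z, r, s, r, z, z)
  "zrarsra" → prefix "zr" already present; 5 new (a, r, s, r, a)
  "zzrsrazrrr" → prefix "z" already present; 9 new (z, r, s, r, a, z, r, r, r)
  "azzrzz" → 6 new (a, z, z, r, z, z)
  "zrraaarrrz" → prefix "zr" already present; 8 new (r, a, a, a, r, r, r, z)
  "azr" → prefix "az" already present; 1 new (r)
  "zra" → prefix "zra" already present; 0 new (none)
  "azssaz" → prefix "az" already present; 4 new (s, s, a, z)
  "zrsr" → prefix "zrsr" already present; 0 new (none)
  "zzrsrzr" → prefix "zzrsr" already present; 2 new (z, r)
  "zrrzsraz" → prefix "zrr" already present; 5 new (z, s, r, a, z)
Total nodes = 6 + 5 + 9 + 6 + 8 + 1 + 0 + 4 + 0 + 2 + 5 = 46

46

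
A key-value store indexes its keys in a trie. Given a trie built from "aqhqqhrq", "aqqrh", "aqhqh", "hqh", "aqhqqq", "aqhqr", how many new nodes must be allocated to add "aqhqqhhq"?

2

"aqhqqh" is already a path in the trie; the remaining "hq" must be added.
Each of the 2 remaining characters creates one node.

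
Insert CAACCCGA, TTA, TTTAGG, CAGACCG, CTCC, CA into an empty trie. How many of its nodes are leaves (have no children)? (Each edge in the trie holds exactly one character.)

A leaf is a node with no children — equivalently, the end of a word that is not a proper prefix of any other stored word.
Those words: "CAACCCGA", "CAGACCG", "CTCC", "TTA", "TTTAGG"
Leaf count: 5

5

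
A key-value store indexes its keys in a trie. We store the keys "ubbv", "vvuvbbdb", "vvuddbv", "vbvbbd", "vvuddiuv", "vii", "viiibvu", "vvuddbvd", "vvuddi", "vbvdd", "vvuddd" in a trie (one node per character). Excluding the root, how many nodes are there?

For each word, the new-node count is its length minus the longest prefix already in the trie:
  "ubbv" → 4 new (u, b, b, v)
  "vvuvbbdb" → 8 new (v, v, u, v, b, b, d, b)
  "vvuddbv" → prefix "vvu" already present; 4 new (d, d, b, v)
  "vbvbbd" → prefix "v" already present; 5 new (b, v, b, b, d)
  "vvuddiuv" → prefix "vvudd" already present; 3 new (i, u, v)
  "vii" → prefix "v" already present; 2 new (i, i)
  "viiibvu" → prefix "vii" already present; 4 new (i, b, v, u)
  "vvuddbvd" → prefix "vvuddbv" already present; 1 new (d)
  "vvuddi" → prefix "vvuddi" already present; 0 new (none)
  "vbvdd" → prefix "vbv" already present; 2 new (d, d)
  "vvuddd" → prefix "vvudd" already present; 1 new (d)
Total nodes = 4 + 8 + 4 + 5 + 3 + 2 + 4 + 1 + 0 + 2 + 1 = 34

34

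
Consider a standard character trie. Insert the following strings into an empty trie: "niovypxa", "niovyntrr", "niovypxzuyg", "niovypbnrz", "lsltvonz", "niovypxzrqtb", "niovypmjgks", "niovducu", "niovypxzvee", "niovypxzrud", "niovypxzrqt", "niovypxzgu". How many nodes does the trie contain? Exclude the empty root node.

48

Insert word by word; a character creates a node only if that edge doesn't already exist:
  "niovypxa" → 8 new (n, i, o, v, y, p, x, a)
  "niovyntrr" → prefix "niovy" already present; 4 new (n, t, r, r)
  "niovypxzuyg" → prefix "niovypx" already present; 4 new (z, u, y, g)
  "niovypbnrz" → prefix "niovyp" already present; 4 new (b, n, r, z)
  "lsltvonz" → 8 new (l, s, l, t, v, o, n, z)
  "niovypxzrqtb" → prefix "niovypxz" already present; 4 new (r, q, t, b)
  "niovypmjgks" → prefix "niovyp" already present; 5 new (m, j, g, k, s)
  "niovducu" → prefix "niov" already present; 4 new (d, u, c, u)
  "niovypxzvee" → prefix "niovypxz" already present; 3 new (v, e, e)
  "niovypxzrud" → prefix "niovypxzr" already present; 2 new (u, d)
  "niovypxzrqt" → prefix "niovypxzrqt" already present; 0 new (none)
  "niovypxzgu" → prefix "niovypxz" already present; 2 new (g, u)
Total nodes = 8 + 4 + 4 + 4 + 8 + 4 + 5 + 4 + 3 + 2 + 0 + 2 = 48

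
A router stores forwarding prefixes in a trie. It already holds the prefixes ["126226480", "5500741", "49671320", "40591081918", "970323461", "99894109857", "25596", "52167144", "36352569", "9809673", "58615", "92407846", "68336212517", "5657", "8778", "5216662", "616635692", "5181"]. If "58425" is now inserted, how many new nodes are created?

"58" is already a path in the trie; the remaining "425" must be added.
So 5 − 2 = 3 new nodes.

3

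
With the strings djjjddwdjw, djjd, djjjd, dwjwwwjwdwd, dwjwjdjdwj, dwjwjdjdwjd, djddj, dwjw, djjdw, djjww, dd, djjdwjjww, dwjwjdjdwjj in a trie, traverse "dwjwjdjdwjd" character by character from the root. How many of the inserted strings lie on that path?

3

Traverse "dwjwjdjdwjd" character by character; count nodes along the way that are marked as word ends.
Prefixes of the query that are stored words: "dwjw", "dwjwjdjdwj", "dwjwjdjdwjd"
Count: 3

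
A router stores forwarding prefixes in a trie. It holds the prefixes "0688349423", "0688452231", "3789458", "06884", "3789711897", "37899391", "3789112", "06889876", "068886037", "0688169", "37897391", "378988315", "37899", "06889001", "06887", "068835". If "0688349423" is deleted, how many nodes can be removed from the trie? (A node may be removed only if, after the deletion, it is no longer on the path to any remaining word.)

After clearing the end-marker at "0688349423", prune upward until reaching a node still needed by another word.
The suffix "49423" (5 nodes) is used only by "0688349423"; the node for "06883" still has the child "5", so pruning stops there.
Nodes removed: 5

5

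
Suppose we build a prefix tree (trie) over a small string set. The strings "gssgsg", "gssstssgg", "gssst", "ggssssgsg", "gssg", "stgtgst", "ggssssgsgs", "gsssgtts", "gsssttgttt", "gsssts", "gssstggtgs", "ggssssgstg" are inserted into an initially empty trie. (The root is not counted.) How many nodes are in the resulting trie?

44

Count nodes per top-level branch (shared prefixes stored once):
  'g'-branch (ggssssgsg, ggssssgsgs, ggssssgstg, gssg, gssgsg, gsssgtts, gssst, gssstggtgs, gsssts, gssstssgg, gsssttgttt): 37 nodes
  's'-branch (stgtgst): 7 nodes
Sum: 44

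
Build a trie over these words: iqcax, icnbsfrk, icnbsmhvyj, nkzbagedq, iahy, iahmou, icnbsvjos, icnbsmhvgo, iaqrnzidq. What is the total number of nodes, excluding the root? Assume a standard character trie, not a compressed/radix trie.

For each word, the new-node count is its length minus the longest prefix already in the trie:
  "iqcax" → 5 new (i, q, c, a, x)
  "icnbsfrk" → prefix "i" already present; 7 new (c, n, b, s, f, r, k)
  "icnbsmhvyj" → prefix "icnbs" already present; 5 new (m, h, v, y, j)
  "nkzbagedq" → 9 new (n, k, z, b, a, g, e, d, q)
  "iahy" → prefix "i" already present; 3 new (a, h, y)
  "iahmou" → prefix "iah" already present; 3 new (m, o, u)
  "icnbsvjos" → prefix "icnbs" already present; 4 new (v, j, o, s)
  "icnbsmhvgo" → prefix "icnbsmhv" already present; 2 new (g, o)
  "iaqrnzidq" → prefix "ia" already present; 7 new (q, r, n, z, i, d, q)
Total nodes = 5 + 7 + 5 + 9 + 3 + 3 + 4 + 2 + 7 = 45

45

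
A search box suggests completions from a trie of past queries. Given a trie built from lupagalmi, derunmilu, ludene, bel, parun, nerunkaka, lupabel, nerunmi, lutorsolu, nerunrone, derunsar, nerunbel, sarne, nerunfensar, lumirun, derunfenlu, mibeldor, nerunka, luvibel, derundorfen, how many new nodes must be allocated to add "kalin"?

Nothing in the trie begins with "k"; the whole of "kalin" is new.
5 − 0 = 5 new nodes.

5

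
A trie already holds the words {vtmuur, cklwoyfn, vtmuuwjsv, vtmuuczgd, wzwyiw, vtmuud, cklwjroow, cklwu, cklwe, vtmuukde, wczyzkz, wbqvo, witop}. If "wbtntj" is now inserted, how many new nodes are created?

The longest prefix of "wbtntj" already in the trie is "wb" (length 2).
So 6 − 2 = 4 new nodes.

4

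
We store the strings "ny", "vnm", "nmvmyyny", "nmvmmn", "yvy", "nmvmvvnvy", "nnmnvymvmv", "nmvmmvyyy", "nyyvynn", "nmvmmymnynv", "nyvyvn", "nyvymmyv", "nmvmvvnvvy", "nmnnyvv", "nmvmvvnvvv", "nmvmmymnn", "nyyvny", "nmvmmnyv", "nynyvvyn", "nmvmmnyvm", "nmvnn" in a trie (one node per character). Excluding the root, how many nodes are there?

76

Count nodes per top-level branch (shared prefixes stored once):
  'n'-branch (nmnnyvv, nmvmmn, nmvmmnyv, nmvmmnyvm, nmvmmvyyy, nmvmmymnn, nmvmmymnynv, nmvmvvnvvv, nmvmvvnvvy, nmvmvvnvy, nmvmyyny, nmvnn, nnmnvymvmv, ny, nynyvvyn, nyvymmyv, nyvyvn, nyyvny, nyyvynn): 70 nodes
  'v'-branch (vnm): 3 nodes
  'y'-branch (yvy): 3 nodes
Sum: 76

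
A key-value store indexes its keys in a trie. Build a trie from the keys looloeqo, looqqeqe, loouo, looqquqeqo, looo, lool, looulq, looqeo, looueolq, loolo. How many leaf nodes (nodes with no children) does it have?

8

Leaves are exactly the stored words that no other stored word extends.
Those words: "looloeqo", "looo", "looqeo", "looqqeqe", "looqquqeqo", "looueolq", "looulq", "loouo"
Leaf count: 8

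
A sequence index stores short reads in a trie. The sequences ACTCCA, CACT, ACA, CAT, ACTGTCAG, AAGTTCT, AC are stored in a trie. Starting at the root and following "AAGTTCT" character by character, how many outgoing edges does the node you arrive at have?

Follow the path "AAGTTCT" to its node, then look at its outgoing edges.
No stored string extends past "AAGTTCT".
That node has 0 child edges.

0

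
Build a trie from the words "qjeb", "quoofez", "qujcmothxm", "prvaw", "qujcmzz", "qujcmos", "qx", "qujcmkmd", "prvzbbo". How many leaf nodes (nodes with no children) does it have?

Leaves are exactly the stored words that no other stored word extends.
Those words: "prvaw", "prvzbbo", "qjeb", "qujcmkmd", "qujcmos", "qujcmothxm", "qujcmzz", "quoofez", "qx"
Leaf count: 9

9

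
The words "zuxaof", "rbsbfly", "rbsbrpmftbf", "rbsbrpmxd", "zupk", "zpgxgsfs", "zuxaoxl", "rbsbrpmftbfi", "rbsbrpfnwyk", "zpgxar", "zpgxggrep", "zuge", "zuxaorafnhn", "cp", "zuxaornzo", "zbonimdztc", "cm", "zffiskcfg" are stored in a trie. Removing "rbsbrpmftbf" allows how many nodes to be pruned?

After clearing the end-marker at "rbsbrpmftbf", prune upward until reaching a node still needed by another word.
Every node on "rbsbrpmftbf" is still needed (e.g. by "rbsbrpmftbfi"), so nothing is freed.
Nodes removed: 0

0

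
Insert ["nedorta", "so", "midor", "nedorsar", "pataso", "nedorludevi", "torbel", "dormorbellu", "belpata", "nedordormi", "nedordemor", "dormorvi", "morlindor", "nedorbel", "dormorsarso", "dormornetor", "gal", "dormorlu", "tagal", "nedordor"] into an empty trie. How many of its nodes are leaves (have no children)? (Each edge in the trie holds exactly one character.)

Leaves are exactly the stored words that no other stored word extends.
Those words: "belpata", "dormorbellu", "dormorlu", "dormornetor", "dormorsarso", "dormorvi", "gal", "midor", "morlindor", "nedorbel", "nedordemor", "nedordormi", "nedorludevi", "nedorsar", "nedorta", "pataso", "so", "tagal", "torbel"
Leaf count: 19

19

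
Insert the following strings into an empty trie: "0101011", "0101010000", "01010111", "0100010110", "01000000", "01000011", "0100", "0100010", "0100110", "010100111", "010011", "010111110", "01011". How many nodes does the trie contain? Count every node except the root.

36

Count nodes per top-level branch (shared prefixes stored once):
  '0'-branch (0100, 01000000, 01000011, 0100010, 0100010110, 010011, 0100110, 010100111, 0101010000, 0101011, 01010111, 01011, 010111110): 36 nodes
Sum: 36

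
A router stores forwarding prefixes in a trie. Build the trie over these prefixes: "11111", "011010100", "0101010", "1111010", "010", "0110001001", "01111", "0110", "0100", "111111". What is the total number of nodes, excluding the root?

For each word, the new-node count is its length minus the longest prefix already in the trie:
  "11111" → 5 new (1, 1, 1, 1, 1)
  "011010100" → 9 new (0, 1, 1, 0, 1, 0, 1, 0, 0)
  "0101010" → prefix "01" already present; 5 new (0, 1, 0, 1, 0)
  "1111010" → prefix "1111" already present; 3 new (0, 1, 0)
  "010" → prefix "010" already present; 0 new (none)
  "0110001001" → prefix "0110" already present; 6 new (0, 0, 1, 0, 0, 1)
  "01111" → prefix "011" already present; 2 new (1, 1)
  "0110" → prefix "0110" already present; 0 new (none)
  "0100" → prefix "010" already present; 1 new (0)
  "111111" → prefix "11111" already present; 1 new (1)
Total nodes = 5 + 9 + 5 + 3 + 0 + 6 + 2 + 0 + 1 + 1 = 32

32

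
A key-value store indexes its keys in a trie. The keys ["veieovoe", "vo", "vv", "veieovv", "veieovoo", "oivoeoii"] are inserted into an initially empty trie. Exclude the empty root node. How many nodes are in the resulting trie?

For each word, the new-node count is its length minus the longest prefix already in the trie:
  "veieovoe" → 8 new (v, e, i, e, o, v, o, e)
  "vo" → prefix "v" already present; 1 new (o)
  "vv" → prefix "v" already present; 1 new (v)
  "veieovv" → prefix "veieov" already present; 1 new (v)
  "veieovoo" → prefix "veieovo" already present; 1 new (o)
  "oivoeoii" → 8 new (o, i, v, o, e, o, i, i)
Total nodes = 8 + 1 + 1 + 1 + 1 + 8 = 20

20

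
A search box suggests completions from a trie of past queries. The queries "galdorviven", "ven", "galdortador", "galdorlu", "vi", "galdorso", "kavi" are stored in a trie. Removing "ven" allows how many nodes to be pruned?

2

A node on "ven"'s path can go only if nothing else ends at it or branches off below it.
The suffix "en" (2 nodes) is used only by "ven"; the node for "v" still has the child "i", so pruning stops there.
Nodes removed: 2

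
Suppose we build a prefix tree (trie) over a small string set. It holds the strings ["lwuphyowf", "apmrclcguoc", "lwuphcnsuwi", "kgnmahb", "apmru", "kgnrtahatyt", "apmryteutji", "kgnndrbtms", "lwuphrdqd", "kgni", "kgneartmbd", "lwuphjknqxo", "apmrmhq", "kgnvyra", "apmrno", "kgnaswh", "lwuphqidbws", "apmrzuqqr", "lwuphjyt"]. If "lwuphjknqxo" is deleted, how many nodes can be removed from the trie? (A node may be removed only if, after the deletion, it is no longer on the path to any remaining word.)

5

Walk "lwuphjknqxo" from the leaf back toward the root, removing each node that no remaining word uses.
The suffix "knqxo" (5 nodes) is used only by "lwuphjknqxo"; the node for "lwuphj" still has the child "y", so pruning stops there.
Nodes removed: 5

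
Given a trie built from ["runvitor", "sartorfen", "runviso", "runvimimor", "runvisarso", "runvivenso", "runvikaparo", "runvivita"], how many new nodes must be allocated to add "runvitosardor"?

Walking "runvitosardor" from the root, the first 7 characters ("runvito") follow existing edges; "s" is the first miss.
New nodes needed: |"runvitosardor"| − 7 = 13 − 7 = 6.

6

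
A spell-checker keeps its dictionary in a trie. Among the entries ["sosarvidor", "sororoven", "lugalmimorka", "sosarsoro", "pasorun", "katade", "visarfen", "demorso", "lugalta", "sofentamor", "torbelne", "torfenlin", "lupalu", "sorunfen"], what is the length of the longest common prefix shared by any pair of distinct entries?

5

The deepest shared node is where two words last agree before diverging.
e.g. "lugalmimorka" and "lugalta" share the prefix "lugal" of length 5; no pair shares a longer one.
Longest shared-prefix length: 5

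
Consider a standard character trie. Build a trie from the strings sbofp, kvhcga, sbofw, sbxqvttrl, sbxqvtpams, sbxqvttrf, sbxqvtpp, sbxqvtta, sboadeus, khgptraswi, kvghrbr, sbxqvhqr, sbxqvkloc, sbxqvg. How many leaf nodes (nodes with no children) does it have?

14

A leaf is a node with no children — equivalently, the end of a word that is not a proper prefix of any other stored word.
Those words: "khgptraswi", "kvghrbr", "kvhcga", "sboadeus", "sbofp", "sbofw", "sbxqvg", "sbxqvhqr", "sbxqvkloc", "sbxqvtpams", "sbxqvtpp", "sbxqvtta", "sbxqvttrf", "sbxqvttrl"
Leaf count: 14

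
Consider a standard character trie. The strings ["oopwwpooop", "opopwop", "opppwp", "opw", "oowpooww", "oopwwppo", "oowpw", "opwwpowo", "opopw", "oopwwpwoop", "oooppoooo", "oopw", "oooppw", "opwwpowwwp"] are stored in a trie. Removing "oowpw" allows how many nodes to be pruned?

1

Walk "oowpw" from the leaf back toward the root, removing each node that no remaining word uses.
The suffix "w" (1 node) is used only by "oowpw"; the node for "oowp" still has the child "o", so pruning stops there.
Nodes removed: 1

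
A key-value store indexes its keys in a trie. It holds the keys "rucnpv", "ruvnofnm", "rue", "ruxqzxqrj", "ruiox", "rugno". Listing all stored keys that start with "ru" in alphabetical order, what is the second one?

rue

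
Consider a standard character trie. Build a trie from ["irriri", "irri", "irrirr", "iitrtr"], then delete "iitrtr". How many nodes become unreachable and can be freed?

5

Walk "iitrtr" from the leaf back toward the root, removing each node that no remaining word uses.
The suffix "itrtr" (5 nodes) is used only by "iitrtr"; the node for "i" still has the child "r", so pruning stops there.
Nodes removed: 5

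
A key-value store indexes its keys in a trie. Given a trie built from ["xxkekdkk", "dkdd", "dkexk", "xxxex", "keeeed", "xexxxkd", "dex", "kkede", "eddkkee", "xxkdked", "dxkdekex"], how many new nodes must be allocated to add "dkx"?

1

"dk" is already a path in the trie; the remaining "x" must be added.
So 3 − 2 = 1 new nodes.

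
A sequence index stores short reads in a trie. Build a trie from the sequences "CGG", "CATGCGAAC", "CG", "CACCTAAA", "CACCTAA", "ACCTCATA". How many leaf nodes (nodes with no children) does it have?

Leaves are exactly the stored words that no other stored word extends.
Those words: "ACCTCATA", "CACCTAAA", "CATGCGAAC", "CGG"
Leaf count: 4

4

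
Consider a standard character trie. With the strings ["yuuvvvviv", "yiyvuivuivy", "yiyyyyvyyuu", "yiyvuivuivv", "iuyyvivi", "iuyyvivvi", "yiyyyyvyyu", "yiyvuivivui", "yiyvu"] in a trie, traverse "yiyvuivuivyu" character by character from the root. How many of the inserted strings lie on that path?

2

Traverse "yiyvuivuivyu" character by character; count nodes along the way that are marked as word ends.
Prefixes of the query that are stored words: "yiyvu", "yiyvuivuivy"
Count: 2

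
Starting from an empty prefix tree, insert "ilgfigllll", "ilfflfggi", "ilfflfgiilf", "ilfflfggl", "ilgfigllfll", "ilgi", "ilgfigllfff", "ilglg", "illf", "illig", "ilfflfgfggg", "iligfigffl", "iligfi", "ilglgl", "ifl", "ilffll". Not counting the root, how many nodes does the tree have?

50

Count nodes per top-level branch (shared prefixes stored once):
  'i'-branch (ifl, ilfflfgfggg, ilfflfggi, ilfflfggl, ilfflfgiilf, ilffll, ilgfigllfff, ilgfigllfll, ilgfigllll, ilgi, ilglg, ilglgl, iligfi, iligfigffl, illf, illig): 50 nodes
Sum: 50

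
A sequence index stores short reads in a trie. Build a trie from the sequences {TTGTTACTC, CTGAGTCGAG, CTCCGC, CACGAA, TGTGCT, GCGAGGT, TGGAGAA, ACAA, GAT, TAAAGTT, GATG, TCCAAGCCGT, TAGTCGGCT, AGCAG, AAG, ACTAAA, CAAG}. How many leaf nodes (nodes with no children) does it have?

16

Leaves are exactly the stored words that no other stored word extends.
Those words: "AAG", "ACAA", "ACTAAA", "AGCAG", "CAAG", "CACGAA", "CTCCGC", "CTGAGTCGAG", "GATG", "GCGAGGT", "TAAAGTT", "TAGTCGGCT", "TCCAAGCCGT", "TGGAGAA", "TGTGCT", "TTGTTACTC"
Leaf count: 16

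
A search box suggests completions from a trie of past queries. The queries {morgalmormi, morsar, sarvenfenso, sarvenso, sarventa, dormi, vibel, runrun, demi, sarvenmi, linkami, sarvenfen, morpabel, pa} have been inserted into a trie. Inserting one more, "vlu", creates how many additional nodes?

2

Walking "vlu" from the root, the first 1 characters ("v") follow existing edges; "l" is the first miss.
New nodes needed: |"vlu"| − 1 = 3 − 1 = 2.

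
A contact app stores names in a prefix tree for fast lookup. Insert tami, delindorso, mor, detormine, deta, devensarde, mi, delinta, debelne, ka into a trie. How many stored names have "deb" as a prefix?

Walk to "deb"; the words in its subtree are exactly those with that prefix.
Matches: "debelne"
Count: 1

1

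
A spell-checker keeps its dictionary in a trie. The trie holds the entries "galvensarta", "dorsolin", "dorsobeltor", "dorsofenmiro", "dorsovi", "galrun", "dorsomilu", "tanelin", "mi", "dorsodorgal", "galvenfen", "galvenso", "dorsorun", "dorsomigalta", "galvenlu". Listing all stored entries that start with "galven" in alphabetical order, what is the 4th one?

DFS of the "galven" subtree visits, in order: "galvenfen", "galvenlu", "galvensarta", "galvenso"
Position 4: galvenso

galvenso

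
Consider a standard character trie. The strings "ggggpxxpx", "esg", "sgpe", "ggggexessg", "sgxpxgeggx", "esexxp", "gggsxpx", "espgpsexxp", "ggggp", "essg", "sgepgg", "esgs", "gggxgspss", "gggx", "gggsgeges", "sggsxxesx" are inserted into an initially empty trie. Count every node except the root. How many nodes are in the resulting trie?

71

Insert word by word; a character creates a node only if that edge doesn't already exist:
  "ggggpxxpx" → 9 new (g, g, g, g, p, x, x, p, x)
  "esg" → 3 new (e, s, g)
  "sgpe" → 4 new (s, g, p, e)
  "ggggexessg" → prefix "gggg" already present; 6 new (e, x, e, s, s, g)
  "sgxpxgeggx" → prefix "sg" already present; 8 new (x, p, x, g, e, g, g, x)
  "esexxp" → prefix "es" already present; 4 new (e, x, x, p)
  "gggsxpx" → prefix "ggg" already present; 4 new (s, x, p, x)
  "espgpsexxp" → prefix "es" already present; 8 new (p, g, p, s, e, x, x, p)
  "ggggp" → prefix "ggggp" already present; 0 new (none)
  "essg" → prefix "es" already present; 2 new (s, g)
  "sgepgg" → prefix "sg" already present; 4 new (e, p, g, g)
  "esgs" → prefix "esg" already present; 1 new (s)
  "gggxgspss" → prefix "ggg" already present; 6 new (x, g, s, p, s, s)
  "gggx" → prefix "gggx" already present; 0 new (none)
  "gggsgeges" → prefix "gggs" already present; 5 new (g, e, g, e, s)
  "sggsxxesx" → prefix "sg" already present; 7 new (g, s, x, x, e, s, x)
Total nodes = 9 + 3 + 4 + 6 + 8 + 4 + 4 + 8 + 0 + 2 + 4 + 1 + 6 + 0 + 5 + 7 = 71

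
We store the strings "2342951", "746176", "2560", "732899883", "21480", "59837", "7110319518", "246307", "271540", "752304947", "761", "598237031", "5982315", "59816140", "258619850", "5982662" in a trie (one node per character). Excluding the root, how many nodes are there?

85

Trace insertions, counting only characters that open a new branch:
  "2342951" → 7 new (2, 3, 4, 2, 9, 5, 1)
  "746176" → 6 new (7, 4, 6, 1, 7, 6)
  "2560" → prefix "2" already present; 3 new (5, 6, 0)
  "732899883" → prefix "7" already present; 8 new (3, 2, 8, 9, 9, 8, 8, 3)
  "21480" → prefix "2" already present; 4 new (1, 4, 8, 0)
  "59837" → 5 new (5, 9, 8, 3, 7)
  "7110319518" → prefix "7" already present; 9 new (1, 1, 0, 3, 1, 9, 5, 1, 8)
  "246307" → prefix "2" already present; 5 new (4, 6, 3, 0, 7)
  "271540" → prefix "2" already present; 5 new (7, 1, 5, 4, 0)
  "752304947" → prefix "7" already present; 8 new (5, 2, 3, 0, 4, 9, 4, 7)
  "761" → prefix "7" already present; 2 new (6, 1)
  "598237031" → prefix "598" already present; 6 new (2, 3, 7, 0, 3, 1)
  "5982315" → prefix "59823" already present; 2 new (1, 5)
  "59816140" → prefix "598" already present; 5 new (1, 6, 1, 4, 0)
  "258619850" → prefix "25" already present; 7 new (8, 6, 1, 9, 8, 5, 0)
  "5982662" → prefix "5982" already present; 3 new (6, 6, 2)
Total nodes = 7 + 6 + 3 + 8 + 4 + 5 + 9 + 5 + 5 + 8 + 2 + 6 + 2 + 5 + 7 + 3 = 85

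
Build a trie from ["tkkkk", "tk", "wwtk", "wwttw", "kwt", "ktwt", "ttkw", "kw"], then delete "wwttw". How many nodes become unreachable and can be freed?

A node on "wwttw"'s path can go only if nothing else ends at it or branches off below it.
The suffix "tw" (2 nodes) is used only by "wwttw"; the node for "wwt" still has the child "k", so pruning stops there.
Nodes removed: 2

2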